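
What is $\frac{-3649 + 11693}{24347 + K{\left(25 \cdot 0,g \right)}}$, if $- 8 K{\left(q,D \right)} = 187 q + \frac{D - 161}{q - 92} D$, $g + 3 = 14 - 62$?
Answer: $\frac{1480096}{4482551} \approx 0.33019$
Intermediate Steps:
$g = -51$ ($g = -3 + \left(14 - 62\right) = -3 - 48 = -51$)
$K{\left(q,D \right)} = - \frac{187 q}{8} - \frac{D \left(-161 + D\right)}{8 \left(-92 + q\right)}$ ($K{\left(q,D \right)} = - \frac{187 q + \frac{D - 161}{q - 92} D}{8} = - \frac{187 q + \frac{-161 + D}{-92 + q} D}{8} = - \frac{187 q + \frac{D \left(-161 + D\right)}{-92 + q}}{8} = - \frac{187 q}{8} - \frac{D \left(-161 + D\right)}{8 \left(-92 + q\right)}$)
$\frac{-3649 + 11693}{24347 + K{\left(25 \cdot 0,g \right)}} = \frac{-3649 + 11693}{24347 + \frac{- \left(-51\right)^{2} - 187 \left(25 \cdot 0\right)^{2} + 161 \left(-51\right) + 17204 \cdot 25 \cdot 0}{8 \left(-92 + 25 \cdot 0\right)}} = \frac{8044}{24347 + \frac{\left(-1\right) 2601 - 187 \cdot 0^{2} - 8211 + 17204 \cdot 0}{8 \left(-92 + 0\right)}} = \frac{8044}{24347 + \frac{-2601 - 0 - 8211 + 0}{8 \left(-92\right)}} = \frac{8044}{24347 + \frac{1}{8} \left(- \frac{1}{92}\right) \left(-2601 + 0 - 8211 + 0\right)} = \frac{8044}{24347 + \frac{1}{8} \left(- \frac{1}{92}\right) \left(-10812\right)} = \frac{8044}{24347 + \frac{2703}{184}} = \frac{8044}{\frac{4482551}{184}} = 8044 \cdot \frac{184}{4482551} = \frac{1480096}{4482551}$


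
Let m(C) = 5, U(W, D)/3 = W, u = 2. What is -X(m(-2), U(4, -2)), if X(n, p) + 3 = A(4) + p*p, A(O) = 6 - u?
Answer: -145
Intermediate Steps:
U(W, D) = 3*W
A(O) = 4 (A(O) = 6 - 1*2 = 6 - 2 = 4)
X(n, p) = 1 + p**2 (X(n, p) = -3 + (4 + p*p) = -3 + (4 + p**2) = 1 + p**2)
-X(m(-2), U(4, -2)) = -(1 + (3*4)**2) = -(1 + 12**2) = -(1 + 144) = -1*145 = -145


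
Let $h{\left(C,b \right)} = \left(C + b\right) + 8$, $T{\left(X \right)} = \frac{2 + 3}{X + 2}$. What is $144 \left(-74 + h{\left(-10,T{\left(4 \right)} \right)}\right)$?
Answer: $-10824$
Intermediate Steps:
$T{\left(X \right)} = \frac{5}{2 + X}$
$h{\left(C,b \right)} = 8 + C + b$
$144 \left(-74 + h{\left(-10,T{\left(4 \right)} \right)}\right) = 144 \left(-74 + \left(8 - 10 + \frac{5}{2 + 4}\right)\right) = 144 \left(-74 + \left(8 - 10 + \frac{5}{6}\right)\right) = 144 \left(-74 - \frac{7}{6}\right) = 144 \left(- \frac{451}{6}\right) = -10824$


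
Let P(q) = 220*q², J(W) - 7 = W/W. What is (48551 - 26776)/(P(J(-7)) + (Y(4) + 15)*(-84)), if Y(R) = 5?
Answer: 871/496 ≈ 1.7560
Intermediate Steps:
J(W) = 8 (J(W) = 7 + W/W = 7 + 1 = 8)
(48551 - 26776)/(P(J(-7)) + (Y(4) + 15)*(-84)) = (48551 - 26776)/(220*8² + (5 + 15)*(-84)) = 21775/(220*64 + 20*(-84)) = 21775/(14080 - 1680) = 21775/12400 = 21775*(1/12400) = 871/496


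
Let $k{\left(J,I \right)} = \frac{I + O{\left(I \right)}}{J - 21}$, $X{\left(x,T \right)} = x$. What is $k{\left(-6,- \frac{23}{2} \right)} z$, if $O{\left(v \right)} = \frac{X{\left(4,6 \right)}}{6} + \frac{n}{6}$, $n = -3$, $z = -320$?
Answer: $- \frac{10880}{81} \approx -134.32$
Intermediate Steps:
$O{\left(v \right)} = \frac{1}{6}$ ($O{\left(v \right)} = \frac{4}{6} - \frac{3}{6} = 4 \cdot \frac{1}{6} - \frac{1}{2} = \frac{2}{3} - \frac{1}{2} = \frac{1}{6}$)
$k{\left(J,I \right)} = \frac{\frac{1}{6} + I}{-21 + J}$ ($k{\left(J,I \right)} = \frac{I + \frac{1}{6}}{J - 21} = \frac{\frac{1}{6} + I}{-21 + J}$)
$k{\left(-6,- \frac{23}{2} \right)} z = \frac{\frac{1}{6} - \frac{23}{2}}{-21 - 6} \left(-320\right) = \frac{\frac{1}{6} - \frac{23}{2}}{-27} \left(-320\right) = - \frac{\frac{1}{6} - \frac{23}{2}}{27} \left(-320\right) = \left(- \frac{1}{27}\right) \left(- \frac{34}{3}\right) \left(-320\right) = \frac{34}{81} \left(-320\right) = - \frac{10880}{81}$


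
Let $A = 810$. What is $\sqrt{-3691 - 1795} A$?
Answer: $810 i \sqrt{5486} \approx 59995.0 i$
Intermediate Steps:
$\sqrt{-3691 - 1795} A = \sqrt{-3691 - 1795} \cdot 810 = \sqrt{-5486} \cdot 810 = i \sqrt{5486} \cdot 810 = 810 i \sqrt{5486}$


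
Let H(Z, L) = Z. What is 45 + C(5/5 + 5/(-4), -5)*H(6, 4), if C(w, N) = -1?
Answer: 39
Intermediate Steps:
45 + C(5/5 + 5/(-4), -5)*H(6, 4) = 45 - 1*6 = 45 - 6 = 39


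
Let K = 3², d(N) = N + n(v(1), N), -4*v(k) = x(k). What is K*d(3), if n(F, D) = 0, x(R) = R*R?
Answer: 27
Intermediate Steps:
x(R) = R²
v(k) = -k²/4
d(N) = N (d(N) = N + 0 = N)
K = 9
K*d(3) = 9*3 = 27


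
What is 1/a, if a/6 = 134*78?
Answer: 1/62712 ≈ 1.5946e-5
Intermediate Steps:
a = 62712 (a = 6*(134*78) = 6*10452 = 62712)
1/a = 1/62712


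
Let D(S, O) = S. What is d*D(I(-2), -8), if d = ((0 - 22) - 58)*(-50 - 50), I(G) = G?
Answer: -16000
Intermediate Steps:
d = 8000 (d = (-22 - 58)*(-100) = -80*(-100) = 8000)
d*D(I(-2), -8) = 8000*(-2) = -16000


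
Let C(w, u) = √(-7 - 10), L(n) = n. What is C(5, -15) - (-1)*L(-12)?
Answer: -12 + I*√17 ≈ -12.0 + 4.1231*I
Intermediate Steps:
C(w, u) = I*√17 (C(w, u) = √(-17) = I*√17)
C(5, -15) - (-1)*L(-12) = I*√17 - (-1)*(-12) = I*√17 - 1*12 = I*√17 - 12 = -12 + I*√17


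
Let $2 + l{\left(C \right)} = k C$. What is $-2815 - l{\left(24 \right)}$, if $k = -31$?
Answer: $-2069$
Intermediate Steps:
$l{\left(C \right)} = -2 - 31 C$
$-2815 - l{\left(24 \right)} = -2815 - \left(-2 - 744\right) = -2815 - -746 = -2815 + 746 = -2069$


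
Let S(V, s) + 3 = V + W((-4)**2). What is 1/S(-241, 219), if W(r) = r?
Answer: -1/228 ≈ -0.0043860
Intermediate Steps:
S(V, s) = 13 + V (S(V, s) = -3 + (V + (-4)**2) = -3 + (V + 16) = -3 + (16 + V) = 13 + V)
1/S(-241, 219) = 1/(13 - 241) = 1/(-228) = -1/228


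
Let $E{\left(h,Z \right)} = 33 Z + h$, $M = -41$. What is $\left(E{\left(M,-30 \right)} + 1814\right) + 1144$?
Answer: $1927$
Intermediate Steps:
$E{\left(h,Z \right)} = h + 33 Z$
$\left(E{\left(M,-30 \right)} + 1814\right) + 1144 = \left(\left(-41 + 33 \left(-30\right)\right) + 1814\right) + 1144 = \left(\left(-41 - 990\right) + 1814\right) + 1144 = \left(-1031 + 1814\right) + 1144 = 783 + 1144 = 1927$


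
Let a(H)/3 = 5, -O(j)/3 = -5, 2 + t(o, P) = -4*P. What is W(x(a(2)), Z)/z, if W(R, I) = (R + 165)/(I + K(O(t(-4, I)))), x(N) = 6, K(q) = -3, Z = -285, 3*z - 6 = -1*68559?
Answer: 19/731232 ≈ 2.5984e-5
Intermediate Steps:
z = -22851 (z = 2 + (-1*68559)/3 = 2 + (⅓)*(-68559) = 2 - 22853 = -22851)
t(o, P) = -2 - 4*P
O(j) = 15 (O(j) = -3*(-5) = 15)
a(H) = 15 (a(H) = 3*5 = 15)
W(R, I) = (165 + R)/(-3 + I) (W(R, I) = (R + 165)/(I - 3) = (165 + R)/(-3 + I))
W(x(a(2)), Z)/z = ((165 + 6)/(-3 - 285))/(-22851) = (171/(-288))*(-1/22851) = -1/288*171*(-1/22851) = -19/32*(-1/22851) = 19/731232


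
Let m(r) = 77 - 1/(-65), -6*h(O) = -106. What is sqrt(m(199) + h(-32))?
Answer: sqrt(3600285)/195 ≈ 9.7305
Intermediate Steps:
h(O) = 53/3 (h(O) = -1/6*(-106) = 53/3)
m(r) = 5006/65 (m(r) = 77 - 1*(-1/65) = 77 + 1/65 = 5006/65)
sqrt(m(199) + h(-32)) = sqrt(5006/65 + 53/3) = sqrt(18463/195) = sqrt(3600285)/195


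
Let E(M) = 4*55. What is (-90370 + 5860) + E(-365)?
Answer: -84290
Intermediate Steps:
E(M) = 220
(-90370 + 5860) + E(-365) = (-90370 + 5860) + 220 = -84510 + 220 = -84290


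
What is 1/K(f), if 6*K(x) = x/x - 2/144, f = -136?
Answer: 432/71 ≈ 6.0845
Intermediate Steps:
K(x) = 71/432 (K(x) = (x/x - 2/144)/6 = (1 - 2*1/144)/6 = (1 - 1/72)/6 = (⅙)*(71/72) = 71/432)
1/K(f) = 1/(71/432) = 432/71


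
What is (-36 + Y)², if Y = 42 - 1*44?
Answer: 1444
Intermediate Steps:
Y = -2 (Y = 42 - 44 = -2)
(-36 + Y)² = (-36 - 2)² = (-38)² = 1444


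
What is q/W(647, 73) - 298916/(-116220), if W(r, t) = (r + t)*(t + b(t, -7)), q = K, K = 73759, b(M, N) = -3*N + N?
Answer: 454939487/121333680 ≈ 3.7495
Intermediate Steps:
b(M, N) = -2*N
q = 73759
W(r, t) = (14 + t)*(r + t) (W(r, t) = (r + t)*(t - 2*(-7)) = (r + t)*(t + 14) = (r + t)*(14 + t) = (14 + t)*(r + t))
q/W(647, 73) - 298916/(-116220) = 73759/(73² + 14*647 + 14*73 + 647*73) - 298916/(-116220) = 73759/(5329 + 9058 + 1022 + 47231) - 298916*(-1/116220) = 73759/62640 + 74729/29055 = 454939487/121333680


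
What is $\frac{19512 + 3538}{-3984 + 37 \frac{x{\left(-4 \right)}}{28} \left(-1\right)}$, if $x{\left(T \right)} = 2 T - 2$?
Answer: $- \frac{322700}{55591} \approx -5.8049$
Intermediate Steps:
$x{\left(T \right)} = -2 + 2 T$
$\frac{19512 + 3538}{-3984 + 37 \frac{x{\left(-4 \right)}}{28} \left(-1\right)} = \frac{19512 + 3538}{-3984 + 37 \frac{-2 + 2 \left(-4\right)}{28} \left(-1\right)} = \frac{23050}{-3984 + 37 \left(-2 - 8\right) \frac{1}{28} \left(-1\right)} = \frac{23050}{-3984 + 37 \left(\left(-10\right) \frac{1}{28}\right) \left(-1\right)} = \frac{23050}{-3984 + 37 \left(- \frac{5}{14}\right) \left(-1\right)} = \frac{23050}{-3984 - - \frac{185}{14}} = \frac{23050}{-3984 + \frac{185}{14}} = \frac{23050}{- \frac{55591}{14}} = 23050 \left(- \frac{14}{55591}\right) = - \frac{322700}{55591}$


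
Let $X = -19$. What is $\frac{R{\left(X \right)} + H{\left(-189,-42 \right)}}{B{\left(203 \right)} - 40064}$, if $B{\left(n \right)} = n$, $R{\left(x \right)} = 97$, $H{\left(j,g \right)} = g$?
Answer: $- \frac{55}{39861} \approx -0.0013798$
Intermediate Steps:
$\frac{R{\left(X \right)} + H{\left(-189,-42 \right)}}{B{\left(203 \right)} - 40064} = \frac{97 - 42}{203 - 40064} = \frac{55}{-39861} = 55 \left(- \frac{1}{39861}\right) = - \frac{55}{39861}$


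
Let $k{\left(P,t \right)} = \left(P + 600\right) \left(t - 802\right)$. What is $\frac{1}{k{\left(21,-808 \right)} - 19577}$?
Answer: $- \frac{1}{1019387} \approx -9.8098 \cdot 10^{-7}$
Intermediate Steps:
$k{\left(P,t \right)} = \left(-802 + t\right) \left(600 + P\right)$ ($k{\left(P,t \right)} = \left(600 + P\right) \left(-802 + t\right) = \left(-802 + t\right) \left(600 + P\right)$)
$\frac{1}{k{\left(21,-808 \right)} - 19577} = \frac{1}{\left(-481200 - 16842 + 600 \left(-808\right) + 21 \left(-808\right)\right) - 19577} = \frac{1}{\left(-481200 - 16842 - 484800 - 16968\right) - 19577} = \frac{1}{-999810 - 19577} = \frac{1}{-1019387} = - \frac{1}{1019387}$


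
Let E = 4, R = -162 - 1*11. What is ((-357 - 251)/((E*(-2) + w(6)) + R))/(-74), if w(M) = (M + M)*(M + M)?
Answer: -304/1369 ≈ -0.22206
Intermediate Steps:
R = -173 (R = -162 - 11 = -173)
w(M) = 4*M² (w(M) = (2*M)*(2*M) = 4*M²)
((-357 - 251)/((E*(-2) + w(6)) + R))/(-74) = ((-357 - 251)/((4*(-2) + 4*6²) - 173))/(-74) = -608/((-8 + 4*36) - 173)*(-1/74) = -608/((-8 + 144) - 173)*(-1/74) = -608/(136 - 173)*(-1/74) = -608/(-37)*(-1/74) = -608*(-1/37)*(-1/74) = (608/37)*(-1/74) = -304/1369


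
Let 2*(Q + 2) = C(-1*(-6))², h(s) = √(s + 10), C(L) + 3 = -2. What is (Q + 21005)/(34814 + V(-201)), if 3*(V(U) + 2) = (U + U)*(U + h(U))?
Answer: 1297623063/3815998112 + 2816077*I*√191/3815998112 ≈ 0.34005 + 0.010199*I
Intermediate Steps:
C(L) = -5 (C(L) = -3 - 2 = -5)
h(s) = √(10 + s)
Q = 21/2 (Q = -2 + (½)*(-5)² = -2 + (½)*25 = -2 + 25/2 = 21/2 ≈ 10.500)
V(U) = -2 + 2*U*(U + √(10 + U))/3 (V(U) = -2 + ((U + U)*(U + √(10 + U)))/3 = -2 + ((2*U)*(U + √(10 + U)))/3 = -2 + (2*U*(U + √(10 + U)))/3 = -2 + 2*U*(U + √(10 + U))/3)
(Q + 21005)/(34814 + V(-201)) = (21/2 + 21005)/(34814 + (-2 + (⅔)*(-201)² + (⅔)*(-201)*√(10 - 201))) = 42031/(2*(34814 + (-2 + (⅔)*40401 + (⅔)*(-201)*√(-191)))) = 42031/(2*(34814 + (-2 + 26934 + (⅔)*(-201)*(I*√191)))) = 42031/(2*(34814 + (-2 + 26934 - 134*I*√191))) = 42031/(2*(34814 + (26932 - 134*I*√191))) = 42031/(2*(61746 - 134*I*√191))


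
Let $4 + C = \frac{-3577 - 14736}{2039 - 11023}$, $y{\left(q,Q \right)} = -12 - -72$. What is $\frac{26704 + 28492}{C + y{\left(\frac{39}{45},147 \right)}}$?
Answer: $\frac{495880864}{521417} \approx 951.03$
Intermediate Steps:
$y{\left(q,Q \right)} = 60$ ($y{\left(q,Q \right)} = -12 + 72 = 60$)
$C = - \frac{17623}{8984}$ ($C = -4 + \frac{-3577 - 14736}{2039 - 11023} = -4 - \frac{18313}{-8984} = -4 - - \frac{18313}{8984} = -4 + \frac{18313}{8984} = - \frac{17623}{8984} \approx -1.9616$)
$\frac{26704 + 28492}{C + y{\left(\frac{39}{45},147 \right)}} = \frac{26704 + 28492}{- \frac{17623}{8984} + 60} = \frac{55196}{\frac{521417}{8984}} = 55196 \cdot \frac{8984}{521417} = \frac{495880864}{521417}$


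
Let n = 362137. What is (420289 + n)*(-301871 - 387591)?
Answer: -539452994812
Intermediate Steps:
(420289 + n)*(-301871 - 387591) = (420289 + 362137)*(-301871 - 387591) = 782426*(-689462) = -539452994812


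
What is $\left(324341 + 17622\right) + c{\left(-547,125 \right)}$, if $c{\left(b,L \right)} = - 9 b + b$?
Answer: $346339$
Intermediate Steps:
$c{\left(b,L \right)} = - 8 b$
$\left(324341 + 17622\right) + c{\left(-547,125 \right)} = \left(324341 + 17622\right) - -4376 = 341963 + 4376 = 346339$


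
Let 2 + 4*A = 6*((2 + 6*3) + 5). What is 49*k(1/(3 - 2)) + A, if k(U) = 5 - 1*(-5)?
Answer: 527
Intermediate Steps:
A = 37 (A = -1/2 + (6*((2 + 6*3) + 5))/4 = -1/2 + (6*((2 + 18) + 5))/4 = -1/2 + (6*(20 + 5))/4 = -1/2 + (6*25)/4 = -1/2 + (1/4)*150 = -1/2 + 75/2 = 37)
k(U) = 10 (k(U) = 5 + 5 = 10)
49*k(1/(3 - 2)) + A = 49*10 + 37 = 490 + 37 = 527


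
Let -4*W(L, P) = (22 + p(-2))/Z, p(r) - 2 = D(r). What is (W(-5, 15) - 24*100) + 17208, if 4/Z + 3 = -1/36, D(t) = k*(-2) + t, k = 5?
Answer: 710893/48 ≈ 14810.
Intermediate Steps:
D(t) = -10 + t (D(t) = 5*(-2) + t = -10 + t)
p(r) = -8 + r (p(r) = 2 + (-10 + r) = -8 + r)
Z = -144/109 (Z = 4/(-3 - 1/36) = 4/(-109/36) = 4*(-36/109) = -144/109 ≈ -1.3211)
W(L, P) = 109/48 (W(L, P) = -(22 + (-8 - 2))/(4*(-144/109)) = -(22 - 10)*(-109)/(4*144) = -3*(-109)/144 = -¼*(-109/12) = 109/48)
(W(-5, 15) - 24*100) + 17208 = (109/48 - 24*100) + 17208 = (109/48 - 2400) + 17208 = -115091/48 + 17208 = 710893/48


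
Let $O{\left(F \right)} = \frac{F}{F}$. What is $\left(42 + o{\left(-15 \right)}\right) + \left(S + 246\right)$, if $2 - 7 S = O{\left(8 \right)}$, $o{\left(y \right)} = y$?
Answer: $\frac{1912}{7} \approx 273.14$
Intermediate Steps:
$O{\left(F \right)} = 1$
$S = \frac{1}{7}$ ($S = \frac{2}{7} - \frac{1}{7} = \frac{1}{7} \approx 0.14286$)
$\left(42 + o{\left(-15 \right)}\right) + \left(S + 246\right) = \left(42 - 15\right) + \left(\frac{1}{7} + 246\right) = 27 + \frac{1723}{7} = \frac{1912}{7}$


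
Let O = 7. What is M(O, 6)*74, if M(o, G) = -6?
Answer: -444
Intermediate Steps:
M(O, 6)*74 = -6*74 = -444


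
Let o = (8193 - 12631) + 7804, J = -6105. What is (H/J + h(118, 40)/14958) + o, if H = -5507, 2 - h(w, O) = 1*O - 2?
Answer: 1897904493/563695 ≈ 3366.9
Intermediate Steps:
h(w, O) = 4 - O (h(w, O) = 2 - (1*O - 2) = 2 - (O - 2) = 2 - (-2 + O) = 2 + (2 - O) = 4 - O)
o = 3366 (o = -4438 + 7804 = 3366)
(H/J + h(118, 40)/14958) + o = (-5507/(-6105) + (4 - 1*40)/14958) + 3366 = (-5507*(-1/6105) + (4 - 40)*(1/14958)) + 3366 = (5507/6105 - 36*1/14958) + 3366 = (5507/6105 - 2/831) + 3366 = 507123/563695 + 3366 = 1897904493/563695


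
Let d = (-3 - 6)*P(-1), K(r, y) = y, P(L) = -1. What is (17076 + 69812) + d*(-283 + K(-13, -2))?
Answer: 84323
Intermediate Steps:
d = 9 (d = (-3 - 6)*(-1) = -9*(-1) = 9)
(17076 + 69812) + d*(-283 + K(-13, -2)) = (17076 + 69812) + 9*(-283 - 2) = 86888 + 9*(-285) = 86888 - 2565 = 84323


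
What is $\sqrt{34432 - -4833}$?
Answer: $\sqrt{39265} \approx 198.15$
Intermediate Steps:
$\sqrt{34432 - -4833} = \sqrt{34432 + \left(-5501 + 10334\right)} = \sqrt{34432 + 4833} = \sqrt{39265}$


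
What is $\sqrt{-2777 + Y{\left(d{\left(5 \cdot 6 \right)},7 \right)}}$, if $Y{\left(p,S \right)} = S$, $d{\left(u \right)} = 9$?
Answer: $i \sqrt{2770} \approx 52.631 i$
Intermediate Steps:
$\sqrt{-2777 + Y{\left(d{\left(5 \cdot 6 \right)},7 \right)}} = \sqrt{-2777 + 7} = \sqrt{-2770} = i \sqrt{2770}$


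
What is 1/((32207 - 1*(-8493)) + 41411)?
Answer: 1/82111 ≈ 1.2179e-5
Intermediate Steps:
1/((32207 - 1*(-8493)) + 41411) = 1/((32207 + 8493) + 41411) = 1/(40700 + 41411) = 1/82111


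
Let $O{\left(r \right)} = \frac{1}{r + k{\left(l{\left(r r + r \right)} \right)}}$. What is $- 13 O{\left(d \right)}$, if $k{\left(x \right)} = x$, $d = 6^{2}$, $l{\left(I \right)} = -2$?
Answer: $- \frac{13}{34} \approx -0.38235$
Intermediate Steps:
$d = 36$
$O{\left(r \right)} = \frac{1}{-2 + r}$ ($O{\left(r \right)} = \frac{1}{r - 2} = \frac{1}{-2 + r}$)
$- 13 O{\left(d \right)} = - \frac{13}{-2 + 36} = - \frac{13}{34}$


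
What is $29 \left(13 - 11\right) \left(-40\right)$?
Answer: $-2320$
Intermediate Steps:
$29 \left(13 - 11\right) \left(-40\right) = 29 \cdot 2 \left(-40\right) = 58 \left(-40\right) = -2320$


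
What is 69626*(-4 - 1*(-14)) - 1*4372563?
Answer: -3676303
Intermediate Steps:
69626*(-4 - 1*(-14)) - 1*4372563 = 69626*(-4 + 14) - 4372563 = 69626*10 - 4372563 = 696260 - 4372563 = -3676303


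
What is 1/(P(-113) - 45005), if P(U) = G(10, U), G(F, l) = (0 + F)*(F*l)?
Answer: -1/56305 ≈ -1.7760e-5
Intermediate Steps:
G(F, l) = l*F² (G(F, l) = F*(F*l) = l*F²)
P(U) = 100*U (P(U) = U*10² = U*100 = 100*U)
1/(P(-113) - 45005) = 1/(100*(-113) - 45005) = 1/(-11300 - 45005) = 1/(-56305) = -1/56305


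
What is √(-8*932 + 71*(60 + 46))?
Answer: √70 ≈ 8.3666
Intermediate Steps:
√(-8*932 + 71*(60 + 46)) = √(-7456 + 71*106) = √(-7456 + 7526) = √70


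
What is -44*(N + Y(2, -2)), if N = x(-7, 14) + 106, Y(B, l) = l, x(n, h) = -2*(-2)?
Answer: -4752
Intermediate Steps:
x(n, h) = 4
N = 110 (N = 4 + 106 = 110)
-44*(N + Y(2, -2)) = -44*(110 - 2) = -44*108 = -4752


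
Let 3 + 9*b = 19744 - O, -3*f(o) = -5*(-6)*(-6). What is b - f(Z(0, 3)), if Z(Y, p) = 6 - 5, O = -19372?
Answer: 38573/9 ≈ 4285.9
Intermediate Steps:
Z(Y, p) = 1
f(o) = 60 (f(o) = -(-5*(-6))*(-6)/3 = -10*(-6) = -⅓*(-180) = 60)
b = 39113/9 (b = -⅓ + (19744 - 1*(-19372))/9 = -⅓ + (19744 + 19372)/9 = -⅓ + (⅑)*39116 = -⅓ + 39116/9 = 39113/9 ≈ 4345.9)
b - f(Z(0, 3)) = 39113/9 - 1*60 = 39113/9 - 60 = 38573/9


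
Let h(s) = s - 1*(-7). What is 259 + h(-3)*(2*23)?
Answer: 443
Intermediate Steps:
h(s) = 7 + s (h(s) = s + 7 = 7 + s)
259 + h(-3)*(2*23) = 259 + (7 - 3)*(2*23) = 259 + 4*46 = 259 + 184 = 443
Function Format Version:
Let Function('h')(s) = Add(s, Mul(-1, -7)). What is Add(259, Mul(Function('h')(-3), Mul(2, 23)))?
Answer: 443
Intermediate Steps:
Function('h')(s) = Add(7, s) (Function('h')(s) = Add(s, 7) = Add(7, s))
Add(259, Mul(Function('h')(-3), Mul(2, 23))) = Add(259, Mul(Add(7, -3), Mul(2, 23))) = Add(259, Mul(4, 46)) = Add(259, 184) = 443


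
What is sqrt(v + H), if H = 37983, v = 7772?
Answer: sqrt(45755) ≈ 213.90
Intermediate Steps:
sqrt(v + H) = sqrt(7772 + 37983) = sqrt(45755)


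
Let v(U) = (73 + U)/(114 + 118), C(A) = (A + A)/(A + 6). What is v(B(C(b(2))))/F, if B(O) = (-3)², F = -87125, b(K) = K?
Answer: -1/246500 ≈ -4.0568e-6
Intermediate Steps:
C(A) = 2*A/(6 + A) (C(A) = (2*A)/(6 + A) = 2*A/(6 + A))
B(O) = 9
v(U) = 73/232 + U/232 (v(U) = (73 + U)/232 = (73 + U)*(1/232) = 73/232 + U/232)
v(B(C(b(2))))/F = (73/232 + (1/232)*9)/(-87125) = (73/232 + 9/232)*(-1/87125) = (41/116)*(-1/87125) = -1/246500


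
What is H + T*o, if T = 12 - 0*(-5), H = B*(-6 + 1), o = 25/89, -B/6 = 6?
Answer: 16320/89 ≈ 183.37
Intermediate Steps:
B = -36 (B = -6*6 = -36)
o = 25/89 (o = 25*(1/89) = 25/89 ≈ 0.28090)
H = 180 (H = -36*(-6 + 1) = -36*(-5) = 180)
T = 12 (T = 12 - 1*0 = 12 + 0 = 12)
H + T*o = 180 + 12*(25/89) = 180 + 300/89 = 16320/89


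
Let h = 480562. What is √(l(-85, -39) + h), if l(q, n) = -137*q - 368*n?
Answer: √506559 ≈ 711.73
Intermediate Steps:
l(q, n) = -368*n - 137*q
√(l(-85, -39) + h) = √((-368*(-39) - 137*(-85)) + 480562) = √((14352 + 11645) + 480562) = √(25997 + 480562) = √506559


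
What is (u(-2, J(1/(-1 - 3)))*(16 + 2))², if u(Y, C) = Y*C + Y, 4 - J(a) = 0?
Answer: 32400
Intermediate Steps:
J(a) = 4 (J(a) = 4 - 1*0 = 4 + 0 = 4)
u(Y, C) = Y + C*Y (u(Y, C) = C*Y + Y = Y + C*Y)
(u(-2, J(1/(-1 - 3)))*(16 + 2))² = ((-2*(1 + 4))*(16 + 2))² = (-2*5*18)² = (-10*18)² = (-180)² = 32400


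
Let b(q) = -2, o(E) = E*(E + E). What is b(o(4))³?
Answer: -8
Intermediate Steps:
o(E) = 2*E² (o(E) = E*(2*E) = 2*E²)
b(o(4))³ = (-2)³ = -8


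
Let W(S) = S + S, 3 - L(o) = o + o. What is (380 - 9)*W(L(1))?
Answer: 742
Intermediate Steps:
L(o) = 3 - 2*o (L(o) = 3 - (o + o) = 3 - 2*o)
W(S) = 2*S
(380 - 9)*W(L(1)) = (380 - 9)*(2*(3 - 2*1)) = 371*(2*(3 - 2)) = 371*(2*1) = 371*2 = 742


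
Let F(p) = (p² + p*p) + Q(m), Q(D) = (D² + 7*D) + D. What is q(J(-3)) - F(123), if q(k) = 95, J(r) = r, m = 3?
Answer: -30196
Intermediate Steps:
Q(D) = D² + 8*D
F(p) = 33 + 2*p² (F(p) = (p² + p*p) + 3*(8 + 3) = (p² + p²) + 3*11 = 2*p² + 33 = 33 + 2*p²)
q(J(-3)) - F(123) = 95 - (33 + 2*123²) = 95 - (33 + 2*15129) = 95 - (33 + 30258) = 95 - 1*30291 = 95 - 30291 = -30196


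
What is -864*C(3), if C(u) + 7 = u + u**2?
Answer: -4320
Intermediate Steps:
C(u) = -7 + u + u**2 (C(u) = -7 + (u + u**2) = -7 + u + u**2)
-864*C(3) = -864*(-7 + 3 + 3**2) = -864*(-7 + 3 + 9) = -864*5 = -4320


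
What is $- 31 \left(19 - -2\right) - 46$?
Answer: $-697$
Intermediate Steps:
$- 31 \left(19 - -2\right) - 46 = - 31 \left(19 + \left(-9 + 11\right)\right) - 46 = - 31 \left(19 + 2\right) - 46 = \left(-31\right) 21 - 46 = -651 - 46 = -697$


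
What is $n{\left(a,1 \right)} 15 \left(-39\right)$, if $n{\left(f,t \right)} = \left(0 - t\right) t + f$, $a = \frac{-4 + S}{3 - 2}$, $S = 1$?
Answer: $2340$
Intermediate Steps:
$a = -3$ ($a = \frac{-4 + 1}{3 - 2} = - \frac{3}{1} = \left(-3\right) 1 = -3$)
$n{\left(f,t \right)} = f - t^{2}$ ($n{\left(f,t \right)} = - t t + f = - t^{2} + f = f - t^{2}$)
$n{\left(a,1 \right)} 15 \left(-39\right) = \left(-3 - 1^{2}\right) 15 \left(-39\right) = \left(-3 - 1\right) 15 \left(-39\right) = \left(-4\right) 15 \left(-39\right) = \left(-60\right) \left(-39\right) = 2340$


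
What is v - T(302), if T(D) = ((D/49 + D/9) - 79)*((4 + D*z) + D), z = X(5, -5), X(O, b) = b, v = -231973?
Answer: -17593855/63 ≈ -2.7927e+5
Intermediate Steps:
z = -5
T(D) = (-79 + 58*D/441)*(4 - 4*D) (T(D) = ((D/49 + D/9) - 79)*((4 + D*(-5)) + D) = ((D*(1/49) + D*(⅑)) - 79)*((4 - 5*D) + D) = ((D/49 + D/9) - 79)*(4 - 4*D) = (58*D/441 - 79)*(4 - 4*D) = (-79 + 58*D/441)*(4 - 4*D))
v - T(302) = -231973 - (-316 - 232/441*302² + (139588/441)*302) = -231973 - (-316 - 232/441*91204 + 42155576/441) = -231973 - (-316 - 21159328/441 + 42155576/441) = -231973 - 1*2979556/63 = -231973 - 2979556/63 = -17593855/63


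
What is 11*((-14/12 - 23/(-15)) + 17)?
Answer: 5731/30 ≈ 191.03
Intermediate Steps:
11*((-14/12 - 23/(-15)) + 17) = 11*((-14*1/12 - 23*(-1/15)) + 17) = 11*((-7/6 + 23/15) + 17) = 11*(11/30 + 17) = 11*(521/30) = 5731/30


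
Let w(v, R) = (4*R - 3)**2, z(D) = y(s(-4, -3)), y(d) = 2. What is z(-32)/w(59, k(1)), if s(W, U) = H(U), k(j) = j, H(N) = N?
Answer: 2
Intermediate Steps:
s(W, U) = U
z(D) = 2
w(v, R) = (-3 + 4*R)**2
z(-32)/w(59, k(1)) = 2/((-3 + 4*1)**2) = 2/((-3 + 4)**2) = 2/(1**2) = 2/1 = 2*1 = 2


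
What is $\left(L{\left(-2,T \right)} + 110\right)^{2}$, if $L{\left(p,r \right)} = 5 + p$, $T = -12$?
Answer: $12769$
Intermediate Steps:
$\left(L{\left(-2,T \right)} + 110\right)^{2} = \left(\left(5 - 2\right) + 110\right)^{2} = \left(3 + 110\right)^{2} = 113^{2} = 12769$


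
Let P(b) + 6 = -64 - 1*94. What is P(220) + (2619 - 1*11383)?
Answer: -8928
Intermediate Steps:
P(b) = -164 (P(b) = -6 + (-64 - 1*94) = -6 + (-64 - 94) = -6 - 158 = -164)
P(220) + (2619 - 1*11383) = -164 + (2619 - 1*11383) = -164 + (2619 - 11383) = -164 - 8764 = -8928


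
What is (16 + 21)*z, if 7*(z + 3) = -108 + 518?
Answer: 14393/7 ≈ 2056.1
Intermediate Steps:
z = 389/7 (z = -3 + (-108 + 518)/7 = -3 + (⅐)*410 = -3 + 410/7 = 389/7 ≈ 55.571)
(16 + 21)*z = (16 + 21)*(389/7) = 37*(389/7) = 14393/7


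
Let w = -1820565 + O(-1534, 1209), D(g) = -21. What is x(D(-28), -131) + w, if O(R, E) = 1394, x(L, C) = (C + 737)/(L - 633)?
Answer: -198289740/109 ≈ -1.8192e+6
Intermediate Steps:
x(L, C) = (737 + C)/(-633 + L)
w = -1819171 (w = -1820565 + 1394 = -1819171)
x(D(-28), -131) + w = (737 - 131)/(-633 - 21) - 1819171 = 606/(-654) - 1819171 = -1/654*606 - 1819171 = -101/109 - 1819171 = -198289740/109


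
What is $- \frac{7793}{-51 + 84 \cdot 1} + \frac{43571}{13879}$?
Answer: $- \frac{106721204}{458007} \approx -233.01$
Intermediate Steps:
$- \frac{7793}{-51 + 84 \cdot 1} + \frac{43571}{13879} = - \frac{7793}{-51 + 84} + 43571 \cdot \frac{1}{13879} = - \frac{7793}{33} + \frac{43571}{13879} = - \frac{106721204}{458007}$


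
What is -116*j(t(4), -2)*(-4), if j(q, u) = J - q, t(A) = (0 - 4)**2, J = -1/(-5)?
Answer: -36656/5 ≈ -7331.2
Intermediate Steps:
J = 1/5 (J = -1*(-1/5) = 1/5 ≈ 0.20000)
t(A) = 16 (t(A) = (-4)**2 = 16)
j(q, u) = 1/5 - q
-116*j(t(4), -2)*(-4) = -116*(1/5 - 1*16)*(-4) = -116*(1/5 - 16)*(-4) = -116*(-79/5)*(-4) = (9164/5)*(-4) = -36656/5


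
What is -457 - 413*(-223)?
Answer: 91642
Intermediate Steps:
-457 - 413*(-223) = -457 + 92099 = 91642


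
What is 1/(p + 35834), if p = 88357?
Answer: 1/124191 ≈ 8.0521e-6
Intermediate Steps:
1/(p + 35834) = 1/(88357 + 35834) = 1/124191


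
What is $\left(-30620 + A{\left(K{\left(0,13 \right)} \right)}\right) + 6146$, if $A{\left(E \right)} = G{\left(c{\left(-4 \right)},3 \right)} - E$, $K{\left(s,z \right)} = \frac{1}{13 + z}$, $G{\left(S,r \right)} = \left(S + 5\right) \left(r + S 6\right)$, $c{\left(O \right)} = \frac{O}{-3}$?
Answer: $- \frac{1903541}{78} \approx -24404.0$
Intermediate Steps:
$c{\left(O \right)} = - \frac{O}{3}$ ($c{\left(O \right)} = O \left(- \frac{1}{3}\right) = - \frac{O}{3}$)
$G{\left(S,r \right)} = \left(5 + S\right) \left(r + 6 S\right)$
$A{\left(E \right)} = \frac{209}{3} - E$ ($A{\left(E \right)} = \left(5 \cdot 3 + 6 \left(\left(- \frac{1}{3}\right) \left(-4\right)\right)^{2} + 30 \left(\left(- \frac{1}{3}\right) \left(-4\right)\right) + \left(- \frac{1}{3}\right) \left(-4\right) 3\right) - E = \left(15 + 6 \left(\frac{4}{3}\right)^{2} + 30 \cdot \frac{4}{3} + \frac{4}{3} \cdot 3\right) - E = \left(15 + 6 \cdot \frac{16}{9} + 40 + 4\right) - E = \left(15 + \frac{32}{3} + 40 + 4\right) - E = \frac{209}{3} - E$)
$\left(-30620 + A{\left(K{\left(0,13 \right)} \right)}\right) + 6146 = \left(-30620 + \left(\frac{209}{3} - \frac{1}{13 + 13}\right)\right) + 6146 = \left(-30620 + \left(\frac{209}{3} - \frac{1}{26}\right)\right) + 6146 = \left(-30620 + \frac{5431}{78}\right) + 6146 = - \frac{2382929}{78} + 6146 = - \frac{1903541}{78}$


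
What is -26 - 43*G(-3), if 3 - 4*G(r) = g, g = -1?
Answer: -69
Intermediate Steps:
G(r) = 1 (G(r) = ¾ - ¼*(-1) = ¾ + ¼ = 1)
-26 - 43*G(-3) = -26 - 43*1 = -26 - 43 = -69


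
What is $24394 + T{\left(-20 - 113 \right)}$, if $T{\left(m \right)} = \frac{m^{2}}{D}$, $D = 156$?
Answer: $\frac{3823153}{156} \approx 24507.0$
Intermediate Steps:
$T{\left(m \right)} = \frac{m^{2}}{156}$
$24394 + T{\left(-20 - 113 \right)} = 24394 + \frac{\left(-20 - 113\right)^{2}}{156} = 24394 + \frac{\left(-133\right)^{2}}{156} = 24394 + \frac{1}{156} \cdot 17689 = 24394 + \frac{17689}{156} = \frac{3823153}{156}$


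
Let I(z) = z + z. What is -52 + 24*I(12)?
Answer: 524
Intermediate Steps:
I(z) = 2*z
-52 + 24*I(12) = -52 + 24*(2*12) = -52 + 24*24 = -52 + 576 = 524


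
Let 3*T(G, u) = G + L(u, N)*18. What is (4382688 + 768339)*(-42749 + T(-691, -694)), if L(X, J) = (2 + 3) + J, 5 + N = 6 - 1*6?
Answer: -221387706442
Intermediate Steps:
N = -5 (N = -5 + (6 - 1*6) = -5 + (6 - 6) = -5 + 0 = -5)
L(X, J) = 5 + J
T(G, u) = G/3 (T(G, u) = (G + (5 - 5)*18)/3 = (G + 0*18)/3 = (G + 0)/3 = G/3)
(4382688 + 768339)*(-42749 + T(-691, -694)) = (4382688 + 768339)*(-42749 + (1/3)*(-691)) = 5151027*(-42749 - 691/3) = 5151027*(-128938/3) = -221387706442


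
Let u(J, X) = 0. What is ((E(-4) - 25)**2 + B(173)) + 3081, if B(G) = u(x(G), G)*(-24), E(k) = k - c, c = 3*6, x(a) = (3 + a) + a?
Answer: 5290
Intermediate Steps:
x(a) = 3 + 2*a
c = 18
E(k) = -18 + k (E(k) = k - 1*18 = k - 18 = -18 + k)
B(G) = 0 (B(G) = 0*(-24) = 0)
((E(-4) - 25)**2 + B(173)) + 3081 = (((-18 - 4) - 25)**2 + 0) + 3081 = ((-22 - 25)**2 + 0) + 3081 = ((-47)**2 + 0) + 3081 = (2209 + 0) + 3081 = 2209 + 3081 = 5290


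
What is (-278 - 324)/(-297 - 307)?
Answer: 301/302 ≈ 0.99669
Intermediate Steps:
(-278 - 324)/(-297 - 307) = -602/(-604) = -602*(-1/604) = 301/302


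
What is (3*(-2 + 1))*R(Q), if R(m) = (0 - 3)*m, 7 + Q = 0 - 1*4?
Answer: -99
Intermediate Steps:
Q = -11 (Q = -7 + (0 - 1*4) = -7 + (0 - 4) = -7 - 4 = -11)
R(m) = -3*m
(3*(-2 + 1))*R(Q) = (3*(-2 + 1))*(-3*(-11)) = (3*(-1))*33 = -3*33 = -99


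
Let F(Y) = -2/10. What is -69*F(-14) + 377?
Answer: 1954/5 ≈ 390.80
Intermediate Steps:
F(Y) = -1/5 (F(Y) = -2*1/10 = -1/5)
-69*F(-14) + 377 = -69*(-1/5) + 377 = 69/5 + 377 = 1954/5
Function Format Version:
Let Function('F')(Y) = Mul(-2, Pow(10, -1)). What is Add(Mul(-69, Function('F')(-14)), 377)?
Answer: Rational(1954, 5) ≈ 390.80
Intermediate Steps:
Function('F')(Y) = Rational(-1, 5) (Function('F')(Y) = Mul(-2, Rational(1, 10)) = Rational(-1, 5))
Add(Mul(-69, Function('F')(-14)), 377) = Add(Mul(-69, Rational(-1, 5)), 377) = Add(Rational(69, 5), 377) = Rational(1954, 5)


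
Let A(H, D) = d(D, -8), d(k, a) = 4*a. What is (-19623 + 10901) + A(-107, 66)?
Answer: -8754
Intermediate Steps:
A(H, D) = -32 (A(H, D) = 4*(-8) = -32)
(-19623 + 10901) + A(-107, 66) = (-19623 + 10901) - 32 = -8722 - 32 = -8754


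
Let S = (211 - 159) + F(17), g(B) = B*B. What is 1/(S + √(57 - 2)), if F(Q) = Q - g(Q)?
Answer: -4/879 - √55/48345 ≈ -0.0047040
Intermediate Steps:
g(B) = B²
F(Q) = Q - Q²
S = -220 (S = (211 - 159) + 17*(1 - 1*17) = 52 + 17*(1 - 17) = 52 + 17*(-16) = 52 - 272 = -220)
1/(S + √(57 - 2)) = 1/(-220 + √(57 - 2)) = 1/(-220 + √55)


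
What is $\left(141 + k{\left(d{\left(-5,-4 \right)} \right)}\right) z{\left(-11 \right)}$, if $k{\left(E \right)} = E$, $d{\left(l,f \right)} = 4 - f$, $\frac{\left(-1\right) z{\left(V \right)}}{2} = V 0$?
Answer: $0$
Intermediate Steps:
$z{\left(V \right)} = 0$ ($z{\left(V \right)} = - 2 V 0 = \left(-2\right) 0 = 0$)
$\left(141 + k{\left(d{\left(-5,-4 \right)} \right)}\right) z{\left(-11 \right)} = \left(141 + \left(4 - -4\right)\right) 0 = \left(141 + \left(4 + 4\right)\right) 0 = \left(141 + 8\right) 0 = 149 \cdot 0 = 0$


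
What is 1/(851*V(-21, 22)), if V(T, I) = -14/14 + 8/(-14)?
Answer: -7/9361 ≈ -0.00074778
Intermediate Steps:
V(T, I) = -11/7 (V(T, I) = -14*1/14 + 8*(-1/14) = -1 - 4/7 = -11/7)
1/(851*V(-21, 22)) = 1/(851*(-11/7)) = (1/851)*(-7/11) = -7/9361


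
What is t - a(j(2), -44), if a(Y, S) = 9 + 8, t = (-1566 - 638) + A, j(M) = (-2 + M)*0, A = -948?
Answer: -3169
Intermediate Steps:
j(M) = 0
t = -3152 (t = (-1566 - 638) - 948 = -2204 - 948 = -3152)
a(Y, S) = 17
t - a(j(2), -44) = -3152 - 1*17 = -3152 - 17 = -3169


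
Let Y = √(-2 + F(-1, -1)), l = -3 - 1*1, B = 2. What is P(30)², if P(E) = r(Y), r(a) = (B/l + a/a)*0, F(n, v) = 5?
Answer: 0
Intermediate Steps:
l = -4 (l = -3 - 1 = -4)
Y = √3 (Y = √(-2 + 5) = √3 ≈ 1.7320)
r(a) = 0 (r(a) = (2/(-4) + a/a)*0 = (2*(-¼) + 1)*0 = (-½ + 1)*0 = (½)*0 = 0)
P(E) = 0
P(30)² = 0² = 0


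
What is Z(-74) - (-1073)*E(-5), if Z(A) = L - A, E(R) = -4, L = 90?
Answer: -4128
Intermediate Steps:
Z(A) = 90 - A
Z(-74) - (-1073)*E(-5) = (90 - 1*(-74)) - (-1073)*(-4) = (90 + 74) - 1*4292 = 164 - 4292 = -4128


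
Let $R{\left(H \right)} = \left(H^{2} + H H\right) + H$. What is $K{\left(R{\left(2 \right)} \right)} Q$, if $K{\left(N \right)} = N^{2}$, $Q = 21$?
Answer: $2100$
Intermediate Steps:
$R{\left(H \right)} = H + 2 H^{2}$ ($R{\left(H \right)} = \left(H^{2} + H^{2}\right) + H = 2 H^{2} + H = H + 2 H^{2}$)
$K{\left(R{\left(2 \right)} \right)} Q = \left(2 \left(1 + 2 \cdot 2\right)\right)^{2} \cdot 21 = \left(2 \left(1 + 4\right)\right)^{2} \cdot 21 = \left(2 \cdot 5\right)^{2} \cdot 21 = 10^{2} \cdot 21 = 100 \cdot 21 = 2100$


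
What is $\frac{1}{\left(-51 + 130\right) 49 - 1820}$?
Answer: $\frac{1}{2051} \approx 0.00048757$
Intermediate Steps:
$\frac{1}{\left(-51 + 130\right) 49 - 1820} = \frac{1}{79 \cdot 49 - 1820} = \frac{1}{3871 - 1820} = \frac{1}{2051}$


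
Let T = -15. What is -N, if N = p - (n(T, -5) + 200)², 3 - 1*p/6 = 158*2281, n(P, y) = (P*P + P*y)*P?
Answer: 20652370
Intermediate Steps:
n(P, y) = P*(P² + P*y) (n(P, y) = (P² + P*y)*P = P*(P² + P*y))
p = -2162370 (p = 18 - 948*2281 = 18 - 6*360398 = 18 - 2162388 = -2162370)
N = -20652370 (N = -2162370 - ((-15)²*(-15 - 5) + 200)² = -2162370 - (225*(-20) + 200)² = -2162370 - (-4500 + 200)² = -2162370 - 1*(-4300)² = -2162370 - 1*18490000 = -2162370 - 18490000 = -20652370)
-N = -1*(-20652370) = 20652370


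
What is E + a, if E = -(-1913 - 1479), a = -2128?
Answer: 1264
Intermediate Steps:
E = 3392 (E = -1*(-3392) = 3392)
E + a = 3392 - 2128 = 1264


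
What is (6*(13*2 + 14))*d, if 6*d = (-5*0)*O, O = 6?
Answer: 0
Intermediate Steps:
d = 0 (d = (-5*0*6)/6 = (0*6)/6 = (⅙)*0 = 0)
(6*(13*2 + 14))*d = (6*(13*2 + 14))*0 = (6*(26 + 14))*0 = (6*40)*0 = 240*0 = 0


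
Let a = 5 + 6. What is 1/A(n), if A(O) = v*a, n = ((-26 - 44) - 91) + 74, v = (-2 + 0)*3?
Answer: -1/66 ≈ -0.015152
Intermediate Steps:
v = -6 (v = -2*3 = -6)
n = -87 (n = (-70 - 91) + 74 = -161 + 74 = -87)
a = 11
A(O) = -66 (A(O) = -6*11 = -66)
1/A(n) = 1/(-66) = -1/66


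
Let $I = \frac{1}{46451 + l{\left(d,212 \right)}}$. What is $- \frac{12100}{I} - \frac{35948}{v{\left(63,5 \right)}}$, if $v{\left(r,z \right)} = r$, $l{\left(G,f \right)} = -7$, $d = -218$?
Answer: $- \frac{35404297148}{63} \approx -5.6197 \cdot 10^{8}$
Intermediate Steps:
$I = \frac{1}{46444}$ ($I = \frac{1}{46451 - 7} = \frac{1}{46444} \approx 2.1531 \cdot 10^{-5}$)
$- \frac{12100}{I} - \frac{35948}{v{\left(63,5 \right)}} = - 12100 \frac{1}{\frac{1}{46444}} - \frac{35948}{63} = \left(-12100\right) 46444 - \frac{35948}{63} = -561972400 - \frac{35948}{63} = - \frac{35404297148}{63}$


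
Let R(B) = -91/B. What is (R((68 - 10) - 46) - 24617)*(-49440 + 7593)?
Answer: 4121859755/4 ≈ 1.0305e+9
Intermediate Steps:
(R((68 - 10) - 46) - 24617)*(-49440 + 7593) = (-91/((68 - 10) - 46) - 24617)*(-49440 + 7593) = (-91/(58 - 46) - 24617)*(-41847) = (-91/12 - 24617)*(-41847) = -295495/12*(-41847) = 4121859755/4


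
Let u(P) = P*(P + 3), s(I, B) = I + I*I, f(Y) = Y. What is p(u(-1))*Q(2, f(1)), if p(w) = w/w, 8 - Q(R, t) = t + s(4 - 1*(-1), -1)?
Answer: -23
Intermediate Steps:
s(I, B) = I + I²
Q(R, t) = -22 - t (Q(R, t) = 8 - (t + (4 - 1*(-1))*(1 + (4 - 1*(-1)))) = 8 - (t + (4 + 1)*(1 + (4 + 1))) = 8 - (t + 5*(1 + 5)) = 8 - (t + 5*6) = 8 - (t + 30) = 8 - (30 + t) = 8 + (-30 - t) = -22 - t)
u(P) = P*(3 + P)
p(w) = 1
p(u(-1))*Q(2, f(1)) = 1*(-22 - 1*1) = 1*(-22 - 1) = 1*(-23) = -23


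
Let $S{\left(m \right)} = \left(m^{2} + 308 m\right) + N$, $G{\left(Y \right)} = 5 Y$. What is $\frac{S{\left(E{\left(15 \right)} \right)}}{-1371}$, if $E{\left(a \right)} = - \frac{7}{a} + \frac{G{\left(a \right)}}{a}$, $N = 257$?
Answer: $- \frac{376609}{308475} \approx -1.2209$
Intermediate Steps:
$E{\left(a \right)} = 5 - \frac{7}{a}$ ($E{\left(a \right)} = - \frac{7}{a} + \frac{5 a}{a} = - \frac{7}{a} + 5 = 5 - \frac{7}{a}$)
$S{\left(m \right)} = 257 + m^{2} + 308 m$ ($S{\left(m \right)} = \left(m^{2} + 308 m\right) + 257 = 257 + m^{2} + 308 m$)
$\frac{S{\left(E{\left(15 \right)} \right)}}{-1371} = \frac{257 + \left(5 - \frac{7}{15}\right)^{2} + 308 \left(5 - \frac{7}{15}\right)}{-1371} = \left(257 + \left(5 - \frac{7}{15}\right)^{2} + 308 \left(5 - \frac{7}{15}\right)\right) \left(- \frac{1}{1371}\right) = \left(257 + \left(\frac{68}{15}\right)^{2} + 308 \cdot \frac{68}{15}\right) \left(- \frac{1}{1371}\right) = \left(257 + \frac{4624}{225} + \frac{20944}{15}\right) \left(- \frac{1}{1371}\right) = \frac{376609}{225} \left(- \frac{1}{1371}\right) = - \frac{376609}{308475}$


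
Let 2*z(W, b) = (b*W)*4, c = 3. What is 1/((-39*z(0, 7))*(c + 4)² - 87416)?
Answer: -1/87416 ≈ -1.1440e-5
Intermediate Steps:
z(W, b) = 2*W*b (z(W, b) = ((b*W)*4)/2 = ((W*b)*4)/2 = (4*W*b)/2 = 2*W*b)
1/((-39*z(0, 7))*(c + 4)² - 87416) = 1/((-78*0*7)*(3 + 4)² - 87416) = 1/(-39*0*7² - 87416) = 1/(0*49 - 87416) = 1/(0 - 87416) = 1/(-87416) = -1/87416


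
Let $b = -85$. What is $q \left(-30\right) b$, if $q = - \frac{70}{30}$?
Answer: $-5950$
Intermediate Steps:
$q = - \frac{7}{3}$ ($q = \left(-70\right) \frac{1}{30} = - \frac{7}{3} \approx -2.3333$)
$q \left(-30\right) b = \left(- \frac{7}{3}\right) \left(-30\right) \left(-85\right) = 70 \left(-85\right) = -5950$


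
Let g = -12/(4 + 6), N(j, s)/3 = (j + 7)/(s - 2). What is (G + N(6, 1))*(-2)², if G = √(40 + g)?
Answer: -156 + 4*√970/5 ≈ -131.08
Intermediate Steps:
N(j, s) = 3*(7 + j)/(-2 + s) (N(j, s) = 3*((j + 7)/(s - 2)) = 3*((7 + j)/(-2 + s)) = 3*(7 + j)/(-2 + s))
g = -6/5 (g = -12/10 = (⅒)*(-12) = -6/5 ≈ -1.2000)
G = √970/5 (G = √(40 - 6/5) = √(194/5) = √970/5 ≈ 6.2290)
(G + N(6, 1))*(-2)² = (√970/5 + 3*(7 + 6)/(-2 + 1))*(-2)² = (√970/5 + 3*13/(-1))*4 = (√970/5 + 3*(-1)*13)*4 = (√970/5 - 39)*4 = (-39 + √970/5)*4 = -156 + 4*√970/5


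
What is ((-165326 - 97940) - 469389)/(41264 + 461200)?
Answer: -732655/502464 ≈ -1.4581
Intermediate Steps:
((-165326 - 97940) - 469389)/(41264 + 461200) = (-263266 - 469389)/502464 = -732655*1/502464 = -732655/502464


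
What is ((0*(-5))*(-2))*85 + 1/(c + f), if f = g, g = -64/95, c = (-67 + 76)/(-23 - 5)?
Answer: -2660/2647 ≈ -1.0049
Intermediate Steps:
c = -9/28 (c = 9/(-28) = 9*(-1/28) = -9/28 ≈ -0.32143)
g = -64/95 (g = -64*1/95 = -64/95 ≈ -0.67368)
f = -64/95 ≈ -0.67368
((0*(-5))*(-2))*85 + 1/(c + f) = ((0*(-5))*(-2))*85 + 1/(-9/28 - 64/95) = (0*(-2))*85 + 1/(-2647/2660) = 0*85 - 2660/2647 = 0 - 2660/2647 = -2660/2647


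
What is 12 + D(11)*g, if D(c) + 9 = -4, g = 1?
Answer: -1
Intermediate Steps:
D(c) = -13 (D(c) = -9 - 4 = -13)
12 + D(11)*g = 12 - 13*1 = 12 - 13 = -1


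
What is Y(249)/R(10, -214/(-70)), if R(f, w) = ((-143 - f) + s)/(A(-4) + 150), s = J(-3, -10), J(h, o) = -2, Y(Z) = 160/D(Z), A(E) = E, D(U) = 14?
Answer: -2336/217 ≈ -10.765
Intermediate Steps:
Y(Z) = 80/7 (Y(Z) = 160/14 = 160*(1/14) = 80/7)
s = -2
R(f, w) = -145/146 - f/146 (R(f, w) = ((-143 - f) - 2)/(-4 + 150) = (-145 - f)/146 = (-145 - f)*(1/146) = -145/146 - f/146)
Y(249)/R(10, -214/(-70)) = 80/(7*(-145/146 - 1/146*10)) = 80/(7*(-145/146 - 5/73)) = 80/(7*(-155/146)) = (80/7)*(-146/155) = -2336/217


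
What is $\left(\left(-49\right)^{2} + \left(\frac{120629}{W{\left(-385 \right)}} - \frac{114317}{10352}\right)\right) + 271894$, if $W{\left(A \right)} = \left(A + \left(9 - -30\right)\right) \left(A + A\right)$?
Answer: $\frac{189117718157267}{689494960} \approx 2.7428 \cdot 10^{5}$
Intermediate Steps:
$W{\left(A \right)} = 2 A \left(39 + A\right)$ ($W{\left(A \right)} = \left(A + \left(9 + 30\right)\right) 2 A = \left(A + 39\right) 2 A = \left(39 + A\right) 2 A = 2 A \left(39 + A\right)$)
$\left(\left(-49\right)^{2} + \left(\frac{120629}{W{\left(-385 \right)}} - \frac{114317}{10352}\right)\right) + 271894 = \left(\left(-49\right)^{2} + \left(\frac{120629}{2 \left(-385\right) \left(39 - 385\right)} - \frac{114317}{10352}\right)\right) + 271894 = \left(2401 + \left(\frac{120629}{2 \left(-385\right) \left(-346\right)} - \frac{114317}{10352}\right)\right) + 271894 = \left(2401 - \left(\frac{114317}{10352} - \frac{120629}{266420}\right)\right) + 271894 = \left(2401 + \left(120629 \cdot \frac{1}{266420} - \frac{114317}{10352}\right)\right) + 271894 = \left(2401 + \left(\frac{120629}{266420} - \frac{114317}{10352}\right)\right) + 271894 = \left(2401 - \frac{7301895933}{689494960}\right) + 271894 = \frac{1648175503027}{689494960} + 271894 = \frac{189117718157267}{689494960}$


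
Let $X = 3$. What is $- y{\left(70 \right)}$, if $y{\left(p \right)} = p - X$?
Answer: $-67$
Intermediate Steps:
$y{\left(p \right)} = -3 + p$ ($y{\left(p \right)} = p - 3 = -3 + p$)
$- y{\left(70 \right)} = - (-3 + 70) = \left(-1\right) 67 = -67$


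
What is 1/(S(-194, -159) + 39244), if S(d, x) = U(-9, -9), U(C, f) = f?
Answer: 1/39235 ≈ 2.5487e-5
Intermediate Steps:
S(d, x) = -9
1/(S(-194, -159) + 39244) = 1/(-9 + 39244) = 1/39235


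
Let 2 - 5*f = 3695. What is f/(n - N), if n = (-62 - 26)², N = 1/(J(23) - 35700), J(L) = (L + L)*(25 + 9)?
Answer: -42021416/440581975 ≈ -0.095377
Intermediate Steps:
f = -3693/5 (f = ⅖ - ⅕*3695 = ⅖ - 739 = -3693/5 ≈ -738.60)
J(L) = 68*L (J(L) = (2*L)*34 = 68*L)
N = -1/34136 (N = 1/(68*23 - 35700) = 1/(1564 - 35700) = 1/(-34136) = -1/34136 ≈ -2.9295e-5)
n = 7744 (n = (-88)² = 7744)
f/(n - N) = -3693/(5*(7744 - 1*(-1/34136))) = -3693/(5*(7744 + 1/34136)) = -3693/(5*264349185/34136) = -3693/5*34136/264349185 = -42021416/440581975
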